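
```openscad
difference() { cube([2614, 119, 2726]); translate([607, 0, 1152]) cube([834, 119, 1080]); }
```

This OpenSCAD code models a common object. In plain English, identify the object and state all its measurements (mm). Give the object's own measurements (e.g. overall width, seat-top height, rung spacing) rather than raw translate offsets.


A wall 2614 mm long (x), 119 mm thick (y), 2726 mm tall, with a rectangular window opening cut through it. The opening is 834 mm wide and 1080 mm tall; its sill is at z = 1152 mm and its near (−x) edge is 607 mm from the wall's −x end. The opening passes through the full wall thickness.


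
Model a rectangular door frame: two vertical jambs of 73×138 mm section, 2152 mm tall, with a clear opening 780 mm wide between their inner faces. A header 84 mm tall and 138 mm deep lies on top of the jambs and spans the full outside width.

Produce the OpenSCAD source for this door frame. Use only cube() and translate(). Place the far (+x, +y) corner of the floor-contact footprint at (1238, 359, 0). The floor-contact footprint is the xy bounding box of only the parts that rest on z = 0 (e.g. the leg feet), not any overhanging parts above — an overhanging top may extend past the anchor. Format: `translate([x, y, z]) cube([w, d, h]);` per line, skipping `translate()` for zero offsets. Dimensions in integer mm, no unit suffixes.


translate([312, 221, 0]) cube([73, 138, 2152]);
translate([1165, 221, 0]) cube([73, 138, 2152]);
translate([312, 221, 2152]) cube([926, 138, 84]);


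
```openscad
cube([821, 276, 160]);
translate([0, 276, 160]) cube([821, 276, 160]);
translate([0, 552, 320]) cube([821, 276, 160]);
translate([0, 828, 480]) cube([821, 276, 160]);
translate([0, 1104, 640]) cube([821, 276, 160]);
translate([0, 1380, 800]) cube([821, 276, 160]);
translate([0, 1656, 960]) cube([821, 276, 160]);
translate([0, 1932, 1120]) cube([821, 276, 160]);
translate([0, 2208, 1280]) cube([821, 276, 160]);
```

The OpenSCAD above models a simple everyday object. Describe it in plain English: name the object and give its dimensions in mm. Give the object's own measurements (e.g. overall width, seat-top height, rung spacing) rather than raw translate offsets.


A straight staircase of 9 solid steps. Each step is 821 mm wide (x), 276 mm deep (y, the going) and 160 mm tall (the rise). The first step rests on the floor; each subsequent step sits one going further in +y and one rise higher in +z, directly behind and above the previous step with no overlap.


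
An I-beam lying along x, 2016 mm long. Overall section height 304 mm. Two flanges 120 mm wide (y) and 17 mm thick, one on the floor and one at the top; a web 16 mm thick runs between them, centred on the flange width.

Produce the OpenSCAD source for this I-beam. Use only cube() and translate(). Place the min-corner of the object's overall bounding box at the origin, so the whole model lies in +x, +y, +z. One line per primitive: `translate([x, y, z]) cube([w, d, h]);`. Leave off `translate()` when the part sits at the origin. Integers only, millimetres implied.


cube([2016, 120, 17]);
translate([0, 52, 17]) cube([2016, 16, 270]);
translate([0, 0, 287]) cube([2016, 120, 17]);


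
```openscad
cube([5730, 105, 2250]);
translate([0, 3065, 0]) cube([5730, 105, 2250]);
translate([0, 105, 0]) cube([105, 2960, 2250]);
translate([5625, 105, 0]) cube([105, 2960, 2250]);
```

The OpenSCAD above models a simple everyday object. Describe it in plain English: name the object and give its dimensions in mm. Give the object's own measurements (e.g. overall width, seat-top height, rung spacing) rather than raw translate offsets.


The wall frame of a small rectangular building: four walls, each 2250 mm tall and 105 mm thick, enclosing a footprint 5730 mm (x) by 3170 mm (y) outside-to-outside, with no floor or roof. The front and back walls (the −y and +y sides) span the full width; the two side walls fit between them.


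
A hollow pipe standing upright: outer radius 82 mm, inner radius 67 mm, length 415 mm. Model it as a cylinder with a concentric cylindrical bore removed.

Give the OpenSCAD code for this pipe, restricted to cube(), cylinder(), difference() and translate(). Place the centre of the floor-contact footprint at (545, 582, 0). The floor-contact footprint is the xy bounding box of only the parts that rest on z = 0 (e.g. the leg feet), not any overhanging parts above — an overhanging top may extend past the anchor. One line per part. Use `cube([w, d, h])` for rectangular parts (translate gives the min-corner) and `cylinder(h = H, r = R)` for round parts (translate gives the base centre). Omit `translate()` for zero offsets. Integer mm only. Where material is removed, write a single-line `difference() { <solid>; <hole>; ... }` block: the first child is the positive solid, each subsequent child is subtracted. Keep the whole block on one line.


difference() { translate([545, 582, 0]) cylinder(h = 415, r = 82); translate([545, 582, 0]) cylinder(h = 415, r = 67); }


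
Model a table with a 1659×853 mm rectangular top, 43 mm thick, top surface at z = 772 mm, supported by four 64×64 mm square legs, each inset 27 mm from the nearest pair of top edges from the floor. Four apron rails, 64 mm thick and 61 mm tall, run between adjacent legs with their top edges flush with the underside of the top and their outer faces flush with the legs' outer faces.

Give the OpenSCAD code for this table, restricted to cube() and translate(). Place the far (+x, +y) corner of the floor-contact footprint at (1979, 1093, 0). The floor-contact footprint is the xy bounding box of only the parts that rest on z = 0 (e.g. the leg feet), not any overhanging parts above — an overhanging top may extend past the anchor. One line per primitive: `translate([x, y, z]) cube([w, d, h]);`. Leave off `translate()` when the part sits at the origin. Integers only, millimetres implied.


translate([347, 267, 729]) cube([1659, 853, 43]);
translate([374, 294, 0]) cube([64, 64, 729]);
translate([1915, 294, 0]) cube([64, 64, 729]);
translate([374, 1029, 0]) cube([64, 64, 729]);
translate([1915, 1029, 0]) cube([64, 64, 729]);
translate([438, 294, 668]) cube([1477, 64, 61]);
translate([438, 1029, 668]) cube([1477, 64, 61]);
translate([374, 358, 668]) cube([64, 671, 61]);
translate([1915, 358, 668]) cube([64, 671, 61]);


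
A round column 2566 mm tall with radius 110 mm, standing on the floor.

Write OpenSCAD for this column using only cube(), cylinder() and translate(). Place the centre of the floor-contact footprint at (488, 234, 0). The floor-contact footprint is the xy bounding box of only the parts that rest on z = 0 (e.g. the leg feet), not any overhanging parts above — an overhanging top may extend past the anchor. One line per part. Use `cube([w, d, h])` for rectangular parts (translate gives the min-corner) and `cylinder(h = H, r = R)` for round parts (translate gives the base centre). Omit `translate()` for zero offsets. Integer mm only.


translate([488, 234, 0]) cylinder(h = 2566, r = 110);


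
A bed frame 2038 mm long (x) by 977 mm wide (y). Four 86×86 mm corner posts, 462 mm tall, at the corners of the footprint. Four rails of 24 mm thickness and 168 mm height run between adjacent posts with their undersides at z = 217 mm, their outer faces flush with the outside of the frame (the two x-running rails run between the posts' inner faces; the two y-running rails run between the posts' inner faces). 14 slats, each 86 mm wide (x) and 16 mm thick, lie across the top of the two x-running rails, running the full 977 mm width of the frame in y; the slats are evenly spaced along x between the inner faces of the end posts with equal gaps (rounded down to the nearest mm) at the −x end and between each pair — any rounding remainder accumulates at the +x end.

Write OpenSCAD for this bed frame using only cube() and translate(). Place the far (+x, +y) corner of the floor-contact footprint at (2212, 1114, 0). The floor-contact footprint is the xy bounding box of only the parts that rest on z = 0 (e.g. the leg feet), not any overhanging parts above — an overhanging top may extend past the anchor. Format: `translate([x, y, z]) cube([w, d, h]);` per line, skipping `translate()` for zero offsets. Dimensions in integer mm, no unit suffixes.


translate([174, 137, 0]) cube([86, 86, 462]);
translate([174, 1028, 0]) cube([86, 86, 462]);
translate([2126, 137, 0]) cube([86, 86, 462]);
translate([2126, 1028, 0]) cube([86, 86, 462]);
translate([260, 137, 217]) cube([1866, 24, 168]);
translate([260, 1090, 217]) cube([1866, 24, 168]);
translate([174, 223, 217]) cube([24, 805, 168]);
translate([2188, 223, 217]) cube([24, 805, 168]);
translate([304, 137, 385]) cube([86, 977, 16]);
translate([434, 137, 385]) cube([86, 977, 16]);
translate([564, 137, 385]) cube([86, 977, 16]);
translate([694, 137, 385]) cube([86, 977, 16]);
translate([824, 137, 385]) cube([86, 977, 16]);
translate([954, 137, 385]) cube([86, 977, 16]);
translate([1084, 137, 385]) cube([86, 977, 16]);
translate([1214, 137, 385]) cube([86, 977, 16]);
translate([1344, 137, 385]) cube([86, 977, 16]);
translate([1474, 137, 385]) cube([86, 977, 16]);
translate([1604, 137, 385]) cube([86, 977, 16]);
translate([1734, 137, 385]) cube([86, 977, 16]);
translate([1864, 137, 385]) cube([86, 977, 16]);
translate([1994, 137, 385]) cube([86, 977, 16]);


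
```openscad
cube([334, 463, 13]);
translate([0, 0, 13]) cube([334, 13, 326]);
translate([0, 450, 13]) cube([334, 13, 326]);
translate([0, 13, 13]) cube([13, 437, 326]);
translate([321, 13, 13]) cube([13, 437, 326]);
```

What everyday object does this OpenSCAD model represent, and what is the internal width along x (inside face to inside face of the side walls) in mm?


An open box. The internal width is 308 mm.

A 334×463 base slab with four walls standing on it — an open box. The base is 334 mm wide and the walls are 13 mm thick, so the internal width is 334 − 2 × 13 = 308 mm.


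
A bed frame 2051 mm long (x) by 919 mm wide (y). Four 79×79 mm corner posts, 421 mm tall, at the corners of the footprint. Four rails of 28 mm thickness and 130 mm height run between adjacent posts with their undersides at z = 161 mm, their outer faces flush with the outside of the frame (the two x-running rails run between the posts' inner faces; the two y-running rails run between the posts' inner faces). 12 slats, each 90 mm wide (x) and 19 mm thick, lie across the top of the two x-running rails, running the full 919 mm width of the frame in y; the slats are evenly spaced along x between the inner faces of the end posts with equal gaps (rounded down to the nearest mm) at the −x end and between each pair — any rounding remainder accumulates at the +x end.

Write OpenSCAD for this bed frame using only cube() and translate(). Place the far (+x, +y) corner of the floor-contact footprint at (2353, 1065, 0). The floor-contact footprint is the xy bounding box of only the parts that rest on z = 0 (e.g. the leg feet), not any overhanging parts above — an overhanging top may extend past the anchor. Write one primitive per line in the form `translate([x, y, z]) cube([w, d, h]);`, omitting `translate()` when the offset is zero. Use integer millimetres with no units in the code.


// slat z = rail_z + rail_h = 161 + 130 = 291
// slat gap = ⌊(1893 − 12·90) / 13⌋ = 62
translate([302, 146, 0]) cube([79, 79, 421]);
translate([302, 986, 0]) cube([79, 79, 421]);
translate([2274, 146, 0]) cube([79, 79, 421]);
translate([2274, 986, 0]) cube([79, 79, 421]);
translate([381, 146, 161]) cube([1893, 28, 130]);
translate([381, 1037, 161]) cube([1893, 28, 130]);
translate([302, 225, 161]) cube([28, 761, 130]);
translate([2325, 225, 161]) cube([28, 761, 130]);
translate([443, 146, 291]) cube([90, 919, 19]);
translate([595, 146, 291]) cube([90, 919, 19]);
translate([747, 146, 291]) cube([90, 919, 19]);
translate([899, 146, 291]) cube([90, 919, 19]);
translate([1051, 146, 291]) cube([90, 919, 19]);
translate([1203, 146, 291]) cube([90, 919, 19]);
translate([1355, 146, 291]) cube([90, 919, 19]);
translate([1507, 146, 291]) cube([90, 919, 19]);
translate([1659, 146, 291]) cube([90, 919, 19]);
translate([1811, 146, 291]) cube([90, 919, 19]);
translate([1963, 146, 291]) cube([90, 919, 19]);
translate([2115, 146, 291]) cube([90, 919, 19]);


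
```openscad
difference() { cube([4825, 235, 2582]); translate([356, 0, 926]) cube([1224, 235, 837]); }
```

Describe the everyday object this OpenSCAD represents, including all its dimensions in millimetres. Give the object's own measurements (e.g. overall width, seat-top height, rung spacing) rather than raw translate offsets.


A wall 4825 mm long (x), 235 mm thick (y), 2582 mm tall, with a rectangular window opening cut through it. The opening is 1224 mm wide and 837 mm tall; its sill is at z = 926 mm and its near (−x) edge is 356 mm from the wall's −x end. The opening passes through the full wall thickness.


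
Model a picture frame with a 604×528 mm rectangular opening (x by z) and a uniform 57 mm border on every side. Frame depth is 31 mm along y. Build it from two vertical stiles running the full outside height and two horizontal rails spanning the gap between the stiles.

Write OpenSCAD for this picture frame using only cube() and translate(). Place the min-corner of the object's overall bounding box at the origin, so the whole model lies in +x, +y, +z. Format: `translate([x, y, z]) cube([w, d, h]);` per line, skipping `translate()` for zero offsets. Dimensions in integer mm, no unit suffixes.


cube([57, 31, 642]);
translate([661, 0, 0]) cube([57, 31, 642]);
translate([57, 0, 0]) cube([604, 31, 57]);
translate([57, 0, 585]) cube([604, 31, 57]);


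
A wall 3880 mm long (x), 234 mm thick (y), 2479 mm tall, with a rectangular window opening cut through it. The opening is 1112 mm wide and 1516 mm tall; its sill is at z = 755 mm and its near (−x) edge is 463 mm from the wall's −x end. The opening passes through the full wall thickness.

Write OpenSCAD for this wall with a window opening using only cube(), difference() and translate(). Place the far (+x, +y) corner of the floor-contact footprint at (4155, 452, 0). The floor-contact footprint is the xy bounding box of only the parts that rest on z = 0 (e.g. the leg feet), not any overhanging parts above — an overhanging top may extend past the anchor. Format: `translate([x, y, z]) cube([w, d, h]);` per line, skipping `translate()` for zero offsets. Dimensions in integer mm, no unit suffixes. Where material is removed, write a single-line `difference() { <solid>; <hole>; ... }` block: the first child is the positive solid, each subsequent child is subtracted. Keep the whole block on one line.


difference() { translate([275, 218, 0]) cube([3880, 234, 2479]); translate([738, 218, 755]) cube([1112, 234, 1516]); }


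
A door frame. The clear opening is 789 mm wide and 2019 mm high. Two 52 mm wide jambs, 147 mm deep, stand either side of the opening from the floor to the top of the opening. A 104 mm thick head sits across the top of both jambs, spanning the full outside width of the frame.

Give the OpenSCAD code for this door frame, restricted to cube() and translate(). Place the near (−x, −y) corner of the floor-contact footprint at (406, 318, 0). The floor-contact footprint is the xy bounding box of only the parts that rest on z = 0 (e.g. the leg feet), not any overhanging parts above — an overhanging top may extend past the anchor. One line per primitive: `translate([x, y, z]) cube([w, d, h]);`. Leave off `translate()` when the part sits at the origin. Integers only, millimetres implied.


translate([406, 318, 0]) cube([52, 147, 2019]);
translate([1247, 318, 0]) cube([52, 147, 2019]);
translate([406, 318, 2019]) cube([893, 147, 104]);


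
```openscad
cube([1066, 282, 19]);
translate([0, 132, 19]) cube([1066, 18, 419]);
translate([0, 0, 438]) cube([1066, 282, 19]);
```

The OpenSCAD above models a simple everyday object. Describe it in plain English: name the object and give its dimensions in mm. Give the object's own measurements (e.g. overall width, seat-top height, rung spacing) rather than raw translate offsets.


An I-beam lying along x, 1066 mm long. Overall section height 457 mm. Two flanges 282 mm wide (y) and 19 mm thick, one on the floor and one at the top; a web 18 mm thick runs between them, centred on the flange width.


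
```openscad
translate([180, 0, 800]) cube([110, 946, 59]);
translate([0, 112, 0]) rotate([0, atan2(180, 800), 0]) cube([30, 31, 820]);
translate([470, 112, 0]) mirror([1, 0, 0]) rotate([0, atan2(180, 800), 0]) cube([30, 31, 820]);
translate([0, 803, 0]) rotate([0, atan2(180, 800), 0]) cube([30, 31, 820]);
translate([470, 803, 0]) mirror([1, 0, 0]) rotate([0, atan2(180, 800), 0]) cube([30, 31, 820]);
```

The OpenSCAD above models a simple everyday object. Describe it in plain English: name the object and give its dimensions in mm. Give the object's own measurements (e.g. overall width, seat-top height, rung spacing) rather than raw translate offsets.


A sawhorse. A 110×946×59 mm beam (x, y, z) sits on two A-frame leg pairs. Each pair is two raked legs of 30×31 mm section (31 mm along y) splaying symmetrically in x. Each leg rises 800 mm vertically over 180 mm of horizontal reach and is 820 mm long along its own axis. Every leg's outer bottom edge rests on the floor and its outer top edge meets a bottom edge of the beam — the left legs (tilting toward +x) meet the beam's −x bottom edge, the right legs (their mirror images, tilting toward −x) meet its +x bottom edge — so the leg tops tuck under the beam, the beam's underside is 800 mm above the floor, and the feet are 470 mm apart outside-to-outside with the beam centred between them. The two leg pairs are set in 112 mm from either end of the beam.


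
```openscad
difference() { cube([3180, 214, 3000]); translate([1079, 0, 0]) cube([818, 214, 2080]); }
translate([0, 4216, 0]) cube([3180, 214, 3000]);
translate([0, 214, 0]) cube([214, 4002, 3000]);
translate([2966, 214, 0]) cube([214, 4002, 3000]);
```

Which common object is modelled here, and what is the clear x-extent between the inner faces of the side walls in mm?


A single room. The interior width is 2752 mm.

Four walls enclosing a rectangle with a door in the front wall — a room. Outside width 3180 minus two 214 mm walls gives 2752 mm.


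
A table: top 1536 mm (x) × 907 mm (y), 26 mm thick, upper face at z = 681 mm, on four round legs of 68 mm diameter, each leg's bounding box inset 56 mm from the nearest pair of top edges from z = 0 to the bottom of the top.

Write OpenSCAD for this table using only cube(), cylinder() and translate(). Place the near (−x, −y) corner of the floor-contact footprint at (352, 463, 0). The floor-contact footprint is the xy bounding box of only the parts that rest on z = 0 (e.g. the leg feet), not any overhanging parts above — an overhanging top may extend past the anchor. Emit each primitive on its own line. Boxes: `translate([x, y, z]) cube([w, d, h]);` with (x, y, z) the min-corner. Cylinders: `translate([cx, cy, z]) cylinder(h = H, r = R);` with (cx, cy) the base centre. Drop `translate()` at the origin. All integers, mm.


// leg_h = 681 - 26 = 655
translate([296, 407, 655]) cube([1536, 907, 26]);
translate([386, 497, 0]) cylinder(h = 655, r = 34);
translate([1742, 497, 0]) cylinder(h = 655, r = 34);
translate([386, 1224, 0]) cylinder(h = 655, r = 34);
translate([1742, 1224, 0]) cylinder(h = 655, r = 34);


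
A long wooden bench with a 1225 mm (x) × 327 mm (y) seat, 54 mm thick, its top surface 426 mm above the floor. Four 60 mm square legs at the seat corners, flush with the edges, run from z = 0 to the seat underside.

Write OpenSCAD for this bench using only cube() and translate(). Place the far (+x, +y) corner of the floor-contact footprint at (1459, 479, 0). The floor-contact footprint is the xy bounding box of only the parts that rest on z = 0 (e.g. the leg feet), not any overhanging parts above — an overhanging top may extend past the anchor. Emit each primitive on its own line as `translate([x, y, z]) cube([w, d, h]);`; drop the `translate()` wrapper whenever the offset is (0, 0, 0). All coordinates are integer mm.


translate([234, 152, 372]) cube([1225, 327, 54]);
translate([234, 152, 0]) cube([60, 60, 372]);
translate([234, 419, 0]) cube([60, 60, 372]);
translate([1399, 152, 0]) cube([60, 60, 372]);
translate([1399, 419, 0]) cube([60, 60, 372]);


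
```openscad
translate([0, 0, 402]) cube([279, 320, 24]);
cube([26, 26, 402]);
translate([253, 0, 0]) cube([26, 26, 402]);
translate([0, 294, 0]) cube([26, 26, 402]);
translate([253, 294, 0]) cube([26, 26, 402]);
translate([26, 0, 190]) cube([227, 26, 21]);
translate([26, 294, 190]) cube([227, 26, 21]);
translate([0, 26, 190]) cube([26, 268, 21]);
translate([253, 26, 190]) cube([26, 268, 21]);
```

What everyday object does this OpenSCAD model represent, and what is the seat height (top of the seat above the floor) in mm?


A stool. The seat height is 426 mm.

A 279×320×24 slab at z = 402 on four corner posts — a stool. The seat top is 402 + 24 = 426 mm.


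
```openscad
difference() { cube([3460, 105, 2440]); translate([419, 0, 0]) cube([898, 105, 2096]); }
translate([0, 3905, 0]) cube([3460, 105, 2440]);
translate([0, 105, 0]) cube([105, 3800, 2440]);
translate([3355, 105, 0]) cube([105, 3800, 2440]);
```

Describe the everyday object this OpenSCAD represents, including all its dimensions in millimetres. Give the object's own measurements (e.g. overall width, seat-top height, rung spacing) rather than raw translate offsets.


A single room: four walls, each 2440 mm tall and 105 mm thick, enclosing an outside footprint 3460×4010 mm (x × y), no floor or roof. The front and back walls (−y and +y sides) run the full x-width; the side walls fit between their inner faces. A door opening 898 mm wide and 2096 mm tall is cut through the front wall from the floor up, its −x edge 419 mm from the wall's −x end.


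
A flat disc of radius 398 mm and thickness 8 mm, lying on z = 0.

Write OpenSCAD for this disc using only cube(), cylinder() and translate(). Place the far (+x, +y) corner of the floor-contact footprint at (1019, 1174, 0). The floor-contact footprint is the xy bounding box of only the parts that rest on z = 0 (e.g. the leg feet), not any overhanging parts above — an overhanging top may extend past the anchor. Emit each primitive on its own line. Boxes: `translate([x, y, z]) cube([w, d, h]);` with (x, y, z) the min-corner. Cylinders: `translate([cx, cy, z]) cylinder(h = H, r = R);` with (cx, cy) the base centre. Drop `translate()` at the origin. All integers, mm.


translate([621, 776, 0]) cylinder(h = 8, r = 398);


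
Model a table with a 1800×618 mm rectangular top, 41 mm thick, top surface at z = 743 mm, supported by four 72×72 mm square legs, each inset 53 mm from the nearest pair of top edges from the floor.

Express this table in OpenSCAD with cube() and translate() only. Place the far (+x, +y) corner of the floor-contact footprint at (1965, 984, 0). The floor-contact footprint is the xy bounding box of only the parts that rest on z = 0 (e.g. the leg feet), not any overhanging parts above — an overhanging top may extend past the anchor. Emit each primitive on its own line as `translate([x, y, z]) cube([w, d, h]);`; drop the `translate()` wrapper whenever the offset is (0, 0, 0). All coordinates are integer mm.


translate([218, 419, 702]) cube([1800, 618, 41]);
translate([271, 472, 0]) cube([72, 72, 702]);
translate([1893, 472, 0]) cube([72, 72, 702]);
translate([271, 912, 0]) cube([72, 72, 702]);
translate([1893, 912, 0]) cube([72, 72, 702]);


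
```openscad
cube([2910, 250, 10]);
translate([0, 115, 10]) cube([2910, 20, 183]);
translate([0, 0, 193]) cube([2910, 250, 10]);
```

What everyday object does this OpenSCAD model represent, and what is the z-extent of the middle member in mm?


An I-beam. The web height is 183 mm.

Two wide flanges with a thin centred web — an I-beam. Overall 203 mm minus two 10 mm flanges gives a web of 203 − 2·10 = 183 mm.


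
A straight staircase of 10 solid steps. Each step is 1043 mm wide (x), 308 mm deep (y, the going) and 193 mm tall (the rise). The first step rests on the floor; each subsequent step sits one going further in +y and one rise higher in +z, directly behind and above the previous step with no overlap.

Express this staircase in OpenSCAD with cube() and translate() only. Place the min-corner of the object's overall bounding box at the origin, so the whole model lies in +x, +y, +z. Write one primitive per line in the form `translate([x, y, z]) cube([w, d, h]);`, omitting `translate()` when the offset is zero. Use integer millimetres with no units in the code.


cube([1043, 308, 193]);
translate([0, 308, 193]) cube([1043, 308, 193]);
translate([0, 616, 386]) cube([1043, 308, 193]);
translate([0, 924, 579]) cube([1043, 308, 193]);
translate([0, 1232, 772]) cube([1043, 308, 193]);
translate([0, 1540, 965]) cube([1043, 308, 193]);
translate([0, 1848, 1158]) cube([1043, 308, 193]);
translate([0, 2156, 1351]) cube([1043, 308, 193]);
translate([0, 2464, 1544]) cube([1043, 308, 193]);
translate([0, 2772, 1737]) cube([1043, 308, 193]);


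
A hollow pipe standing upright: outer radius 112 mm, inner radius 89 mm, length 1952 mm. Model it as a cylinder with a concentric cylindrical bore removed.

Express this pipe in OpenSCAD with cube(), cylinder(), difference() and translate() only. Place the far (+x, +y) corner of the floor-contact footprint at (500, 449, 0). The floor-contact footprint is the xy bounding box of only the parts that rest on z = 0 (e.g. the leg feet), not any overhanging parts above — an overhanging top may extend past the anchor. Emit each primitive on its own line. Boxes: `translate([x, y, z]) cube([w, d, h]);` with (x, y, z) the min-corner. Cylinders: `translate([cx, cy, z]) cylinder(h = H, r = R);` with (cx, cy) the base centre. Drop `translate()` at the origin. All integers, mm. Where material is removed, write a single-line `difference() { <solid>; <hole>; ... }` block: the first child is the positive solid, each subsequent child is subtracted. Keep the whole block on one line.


difference() { translate([388, 337, 0]) cylinder(h = 1952, r = 112); translate([388, 337, 0]) cylinder(h = 1952, r = 89); }


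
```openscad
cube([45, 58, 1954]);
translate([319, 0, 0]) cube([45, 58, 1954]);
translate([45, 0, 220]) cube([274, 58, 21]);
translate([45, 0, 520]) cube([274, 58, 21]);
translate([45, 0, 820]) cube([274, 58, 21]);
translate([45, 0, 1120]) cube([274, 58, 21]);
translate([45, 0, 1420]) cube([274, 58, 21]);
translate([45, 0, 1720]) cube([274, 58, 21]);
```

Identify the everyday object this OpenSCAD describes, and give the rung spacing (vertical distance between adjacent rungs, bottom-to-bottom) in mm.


A ladder. The rung spacing is 300 mm.

Two tall 45×58 posts with 6 short bars between them — a ladder. Adjacent rungs sit at z = 220 and z = 520, so the spacing is 520 − 220 = 300 mm.


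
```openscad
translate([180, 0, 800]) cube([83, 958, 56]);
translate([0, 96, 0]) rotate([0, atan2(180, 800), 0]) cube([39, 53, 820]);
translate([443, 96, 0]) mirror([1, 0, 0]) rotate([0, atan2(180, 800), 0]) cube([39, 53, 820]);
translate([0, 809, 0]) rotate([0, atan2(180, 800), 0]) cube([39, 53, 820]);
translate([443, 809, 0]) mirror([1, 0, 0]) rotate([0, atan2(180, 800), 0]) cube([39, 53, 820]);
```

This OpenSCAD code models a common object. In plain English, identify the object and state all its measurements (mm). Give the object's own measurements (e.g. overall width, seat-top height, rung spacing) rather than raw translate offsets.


A sawhorse. A 83×958×56 mm beam (x, y, z) sits on two A-frame leg pairs. Each pair is two raked legs of 39×53 mm section (53 mm along y) splaying symmetrically in x. Each leg rises 800 mm vertically over 180 mm of horizontal reach and is 820 mm long along its own axis. Every leg's outer bottom edge rests on the floor and its outer top edge meets a bottom edge of the beam — the left legs (tilting toward +x) meet the beam's −x bottom edge, the right legs (their mirror images, tilting toward −x) meet its +x bottom edge — so the leg tops tuck under the beam, the beam's underside is 800 mm above the floor, and the feet are 443 mm apart outside-to-outside with the beam centred between them. The two leg pairs are set in 96 mm from either end of the beam.


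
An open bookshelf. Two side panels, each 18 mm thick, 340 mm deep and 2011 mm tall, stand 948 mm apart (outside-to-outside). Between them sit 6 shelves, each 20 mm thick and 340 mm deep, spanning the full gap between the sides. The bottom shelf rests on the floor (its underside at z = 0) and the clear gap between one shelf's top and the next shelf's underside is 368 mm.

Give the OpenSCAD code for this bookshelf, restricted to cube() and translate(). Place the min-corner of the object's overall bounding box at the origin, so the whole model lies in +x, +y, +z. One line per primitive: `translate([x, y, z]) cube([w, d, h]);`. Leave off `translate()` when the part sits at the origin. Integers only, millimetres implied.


cube([18, 340, 2011]);
translate([930, 0, 0]) cube([18, 340, 2011]);
translate([18, 0, 0]) cube([912, 340, 20]);
translate([18, 0, 388]) cube([912, 340, 20]);
translate([18, 0, 776]) cube([912, 340, 20]);
translate([18, 0, 1164]) cube([912, 340, 20]);
translate([18, 0, 1552]) cube([912, 340, 20]);
translate([18, 0, 1940]) cube([912, 340, 20]);


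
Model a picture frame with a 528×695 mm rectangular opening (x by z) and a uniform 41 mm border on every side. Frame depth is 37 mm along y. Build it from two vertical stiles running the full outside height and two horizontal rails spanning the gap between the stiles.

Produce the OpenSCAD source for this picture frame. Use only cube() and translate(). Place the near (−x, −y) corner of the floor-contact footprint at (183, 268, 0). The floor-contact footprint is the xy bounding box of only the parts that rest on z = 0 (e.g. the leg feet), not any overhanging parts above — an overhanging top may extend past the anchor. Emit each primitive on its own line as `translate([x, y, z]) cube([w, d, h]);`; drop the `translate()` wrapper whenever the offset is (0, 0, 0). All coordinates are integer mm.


translate([183, 268, 0]) cube([41, 37, 777]);
translate([752, 268, 0]) cube([41, 37, 777]);
translate([224, 268, 0]) cube([528, 37, 41]);
translate([224, 268, 736]) cube([528, 37, 41]);


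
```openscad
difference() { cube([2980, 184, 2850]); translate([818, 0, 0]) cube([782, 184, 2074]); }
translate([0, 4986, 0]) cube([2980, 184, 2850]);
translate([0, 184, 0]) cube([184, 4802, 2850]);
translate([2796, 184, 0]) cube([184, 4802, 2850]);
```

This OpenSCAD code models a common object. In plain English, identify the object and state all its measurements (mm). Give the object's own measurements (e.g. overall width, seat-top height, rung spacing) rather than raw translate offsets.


A single room: four walls, each 2850 mm tall and 184 mm thick, enclosing an outside footprint 2980×5170 mm (x × y), no floor or roof. The front and back walls (−y and +y sides) run the full x-width; the side walls fit between their inner faces. A door opening 782 mm wide and 2074 mm tall is cut through the front wall from the floor up, its −x edge 818 mm from the wall's −x end.


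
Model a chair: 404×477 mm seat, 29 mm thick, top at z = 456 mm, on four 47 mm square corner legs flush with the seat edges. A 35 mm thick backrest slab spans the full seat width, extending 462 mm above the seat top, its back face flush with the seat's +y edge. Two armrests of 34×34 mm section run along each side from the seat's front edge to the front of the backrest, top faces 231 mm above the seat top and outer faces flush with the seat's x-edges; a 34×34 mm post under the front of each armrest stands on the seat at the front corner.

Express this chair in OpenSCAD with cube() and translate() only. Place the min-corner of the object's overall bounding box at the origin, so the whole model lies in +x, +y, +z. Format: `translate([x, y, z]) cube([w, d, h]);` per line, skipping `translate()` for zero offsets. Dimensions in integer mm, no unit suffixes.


// leg_h = 456 - 29 = 427
// arm post h = 231 - 34 = 197
translate([0, 0, 427]) cube([404, 477, 29]);
cube([47, 47, 427]);
translate([357, 0, 0]) cube([47, 47, 427]);
translate([0, 430, 0]) cube([47, 47, 427]);
translate([357, 430, 0]) cube([47, 47, 427]);
translate([0, 442, 456]) cube([404, 35, 462]);
translate([0, 0, 653]) cube([34, 442, 34]);
translate([370, 0, 653]) cube([34, 442, 34]);
translate([0, 0, 456]) cube([34, 34, 197]);
translate([370, 0, 456]) cube([34, 34, 197]);


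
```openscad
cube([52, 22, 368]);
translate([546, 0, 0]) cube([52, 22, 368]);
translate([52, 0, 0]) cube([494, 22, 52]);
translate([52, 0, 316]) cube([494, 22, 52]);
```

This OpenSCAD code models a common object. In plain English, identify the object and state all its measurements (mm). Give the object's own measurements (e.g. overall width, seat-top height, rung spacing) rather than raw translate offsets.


A rectangular picture frame lying in the x–z plane (depth along y). The opening is 494 mm wide (x) by 264 mm tall (z), surrounded by a border 52 mm wide on all four sides. The frame is 22 mm deep and is made of two full-height vertical stiles with two horizontal rails fitted between them.


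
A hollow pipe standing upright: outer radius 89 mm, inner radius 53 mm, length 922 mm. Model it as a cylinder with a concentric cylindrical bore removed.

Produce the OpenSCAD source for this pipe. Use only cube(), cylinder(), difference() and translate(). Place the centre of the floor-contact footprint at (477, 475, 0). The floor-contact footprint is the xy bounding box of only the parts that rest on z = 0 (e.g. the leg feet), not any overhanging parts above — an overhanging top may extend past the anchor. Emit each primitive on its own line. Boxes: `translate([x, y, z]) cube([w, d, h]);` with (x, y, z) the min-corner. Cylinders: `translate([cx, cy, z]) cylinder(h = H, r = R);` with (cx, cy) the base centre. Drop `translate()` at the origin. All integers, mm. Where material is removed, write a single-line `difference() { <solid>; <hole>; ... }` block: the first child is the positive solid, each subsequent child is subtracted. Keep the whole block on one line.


difference() { translate([477, 475, 0]) cylinder(h = 922, r = 89); translate([477, 475, 0]) cylinder(h = 922, r = 53); }


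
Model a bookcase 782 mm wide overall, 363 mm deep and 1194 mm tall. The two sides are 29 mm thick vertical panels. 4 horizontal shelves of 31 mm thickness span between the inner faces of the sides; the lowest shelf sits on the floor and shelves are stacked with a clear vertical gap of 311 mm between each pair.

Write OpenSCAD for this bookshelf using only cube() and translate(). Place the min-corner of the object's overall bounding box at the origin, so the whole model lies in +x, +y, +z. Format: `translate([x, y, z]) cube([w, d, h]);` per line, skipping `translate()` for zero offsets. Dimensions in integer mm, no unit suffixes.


cube([29, 363, 1194]);
translate([753, 0, 0]) cube([29, 363, 1194]);
translate([29, 0, 0]) cube([724, 363, 31]);
translate([29, 0, 342]) cube([724, 363, 31]);
translate([29, 0, 684]) cube([724, 363, 31]);
translate([29, 0, 1026]) cube([724, 363, 31]);


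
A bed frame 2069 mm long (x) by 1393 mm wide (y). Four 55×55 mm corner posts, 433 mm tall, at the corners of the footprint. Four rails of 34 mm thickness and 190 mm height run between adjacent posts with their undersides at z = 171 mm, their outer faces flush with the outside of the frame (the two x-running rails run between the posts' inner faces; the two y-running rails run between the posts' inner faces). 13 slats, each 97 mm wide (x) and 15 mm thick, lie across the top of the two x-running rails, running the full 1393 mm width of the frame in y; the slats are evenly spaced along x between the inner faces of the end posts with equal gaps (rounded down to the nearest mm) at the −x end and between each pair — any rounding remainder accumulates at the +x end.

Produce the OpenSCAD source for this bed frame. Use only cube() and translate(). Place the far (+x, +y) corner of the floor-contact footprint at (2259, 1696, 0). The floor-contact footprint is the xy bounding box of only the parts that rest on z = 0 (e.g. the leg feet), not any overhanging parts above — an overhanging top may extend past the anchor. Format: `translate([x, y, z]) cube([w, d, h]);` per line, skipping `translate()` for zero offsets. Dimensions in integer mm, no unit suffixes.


translate([190, 303, 0]) cube([55, 55, 433]);
translate([190, 1641, 0]) cube([55, 55, 433]);
translate([2204, 303, 0]) cube([55, 55, 433]);
translate([2204, 1641, 0]) cube([55, 55, 433]);
translate([245, 303, 171]) cube([1959, 34, 190]);
translate([245, 1662, 171]) cube([1959, 34, 190]);
translate([190, 358, 171]) cube([34, 1283, 190]);
translate([2225, 358, 171]) cube([34, 1283, 190]);
translate([294, 303, 361]) cube([97, 1393, 15]);
translate([440, 303, 361]) cube([97, 1393, 15]);
translate([586, 303, 361]) cube([97, 1393, 15]);
translate([732, 303, 361]) cube([97, 1393, 15]);
translate([878, 303, 361]) cube([97, 1393, 15]);
translate([1024, 303, 361]) cube([97, 1393, 15]);
translate([1170, 303, 361]) cube([97, 1393, 15]);
translate([1316, 303, 361]) cube([97, 1393, 15]);
translate([1462, 303, 361]) cube([97, 1393, 15]);
translate([1608, 303, 361]) cube([97, 1393, 15]);
translate([1754, 303, 361]) cube([97, 1393, 15]);
translate([1900, 303, 361]) cube([97, 1393, 15]);
translate([2046, 303, 361]) cube([97, 1393, 15]);


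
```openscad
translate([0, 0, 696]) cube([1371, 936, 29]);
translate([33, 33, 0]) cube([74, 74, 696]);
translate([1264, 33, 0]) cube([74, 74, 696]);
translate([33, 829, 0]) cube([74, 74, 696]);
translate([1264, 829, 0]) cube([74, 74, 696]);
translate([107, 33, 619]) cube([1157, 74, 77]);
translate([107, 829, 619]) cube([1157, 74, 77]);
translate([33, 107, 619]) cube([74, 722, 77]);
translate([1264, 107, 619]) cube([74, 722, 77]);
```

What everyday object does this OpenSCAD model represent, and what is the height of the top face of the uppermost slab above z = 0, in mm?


A table. The table height is 725 mm.

A 1371×936×29 slab sits at z = 696 on four 74 mm square posts — a table. The top surface is at 696 + 29 = 725 mm.


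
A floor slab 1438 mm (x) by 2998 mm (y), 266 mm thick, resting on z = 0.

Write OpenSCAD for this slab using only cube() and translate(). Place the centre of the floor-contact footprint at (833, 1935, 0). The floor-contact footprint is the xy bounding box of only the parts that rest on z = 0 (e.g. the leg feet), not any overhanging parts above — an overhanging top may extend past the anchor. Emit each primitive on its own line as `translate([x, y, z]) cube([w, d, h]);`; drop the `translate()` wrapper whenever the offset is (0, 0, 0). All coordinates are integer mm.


translate([114, 436, 0]) cube([1438, 2998, 266]);


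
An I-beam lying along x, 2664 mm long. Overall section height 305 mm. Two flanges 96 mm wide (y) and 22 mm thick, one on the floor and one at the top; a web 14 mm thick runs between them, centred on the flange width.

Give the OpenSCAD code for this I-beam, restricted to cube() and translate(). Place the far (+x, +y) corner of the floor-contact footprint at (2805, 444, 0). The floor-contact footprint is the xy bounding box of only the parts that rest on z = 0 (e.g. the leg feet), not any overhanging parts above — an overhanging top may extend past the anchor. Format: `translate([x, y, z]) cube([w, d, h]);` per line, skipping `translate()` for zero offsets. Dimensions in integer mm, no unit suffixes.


translate([141, 348, 0]) cube([2664, 96, 22]);
translate([141, 389, 22]) cube([2664, 14, 261]);
translate([141, 348, 283]) cube([2664, 96, 22]);


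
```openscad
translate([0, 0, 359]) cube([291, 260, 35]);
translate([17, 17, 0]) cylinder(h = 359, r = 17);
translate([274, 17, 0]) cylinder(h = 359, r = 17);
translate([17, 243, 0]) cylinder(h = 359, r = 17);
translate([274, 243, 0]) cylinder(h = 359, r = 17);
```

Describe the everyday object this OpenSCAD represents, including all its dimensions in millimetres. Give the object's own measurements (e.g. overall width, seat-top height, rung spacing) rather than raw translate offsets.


A simple wooden stool: a rectangular seat 291 mm (x) by 260 mm (y), 35 mm thick, top face at z = 394 mm, on four round legs, each 34 mm in diameter. The legs rest on z = 0, each leg's axis is inset half a diameter from the nearest pair of seat edges (so the leg's bounding box is flush with the corner).
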